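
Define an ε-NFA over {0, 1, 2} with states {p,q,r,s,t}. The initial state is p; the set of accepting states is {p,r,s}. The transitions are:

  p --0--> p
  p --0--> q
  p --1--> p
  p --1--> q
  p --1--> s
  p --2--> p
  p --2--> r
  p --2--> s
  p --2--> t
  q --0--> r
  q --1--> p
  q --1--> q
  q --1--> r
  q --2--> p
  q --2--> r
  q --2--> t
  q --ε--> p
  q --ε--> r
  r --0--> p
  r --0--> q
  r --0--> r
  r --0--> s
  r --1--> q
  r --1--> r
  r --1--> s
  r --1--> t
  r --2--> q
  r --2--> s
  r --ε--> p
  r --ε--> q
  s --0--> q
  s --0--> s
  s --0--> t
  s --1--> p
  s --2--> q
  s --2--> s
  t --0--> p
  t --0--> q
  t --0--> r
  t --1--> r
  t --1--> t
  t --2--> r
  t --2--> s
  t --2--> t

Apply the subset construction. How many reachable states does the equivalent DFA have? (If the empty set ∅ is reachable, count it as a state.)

4

Start state of the DFA: {p} (ε-closure of the NFA start).
{p} --0--> {p,q,r}  [new]
{p} --1--> {p,q,r,s}  [new]
{p} --2--> {p,q,r,s,t}  [new]
{p,q,r} --0--> {p,q,r,s}  [seen]
{p,q,r} --1--> {p,q,r,s,t}  [seen]
{p,q,r} --2--> {p,q,r,s,t}  [seen]
{p,q,r,s} --0--> {p,q,r,s,t}  [seen]
{p,q,r,s} --1--> {p,q,r,s,t}  [seen]
{p,q,r,s} --2--> {p,q,r,s,t}  [seen]
{p,q,r,s,t} --0--> {p,q,r,s,t}  [seen]
{p,q,r,s,t} --1--> {p,q,r,s,t}  [seen]
{p,q,r,s,t} --2--> {p,q,r,s,t}  [seen]
Reachable DFA states: {p}, {p,q,r}, {p,q,r,s}, {p,q,r,s,t}.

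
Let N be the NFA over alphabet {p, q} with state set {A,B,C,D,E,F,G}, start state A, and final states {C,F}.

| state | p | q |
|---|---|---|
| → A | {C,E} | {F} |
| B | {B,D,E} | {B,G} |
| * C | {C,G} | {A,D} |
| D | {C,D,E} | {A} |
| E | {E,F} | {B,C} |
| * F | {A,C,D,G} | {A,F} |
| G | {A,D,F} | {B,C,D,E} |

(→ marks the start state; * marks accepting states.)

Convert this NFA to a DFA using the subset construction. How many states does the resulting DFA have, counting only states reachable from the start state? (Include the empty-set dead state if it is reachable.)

15

Start state of the DFA: {A}.
{A} --p--> {C,E}  [new]
{A} --q--> {F}  [new]
{C,E} --p--> {C,E,F,G}  [new]
{C,E} --q--> {A,B,C,D}  [new]
{F} --p--> {A,C,D,G}  [new]
{F} --q--> {A,F}  [new]
{C,E,F,G} --p--> {A,C,D,E,F,G}  [new]
{C,E,F,G} --q--> {A,B,C,D,E,F}  [new]
{A,B,C,D} --p--> {B,C,D,E,G}  [new]
{A,B,C,D} --q--> {A,B,D,F,G}  [new]
{A,C,D,G} --p--> {A,C,D,E,F,G}  [seen]
{A,C,D,G} --q--> {A,B,C,D,E,F}  [seen]
{A,F} --p--> {A,C,D,E,G}  [new]
{A,F} --q--> {A,F}  [seen]
{A,C,D,E,F,G} --p--> {A,C,D,E,F,G}  [seen]
{A,C,D,E,F,G} --q--> {A,B,C,D,E,F}  [seen]
{A,B,C,D,E,F} --p--> {A,B,C,D,E,F,G}  [new]
{A,B,C,D,E,F} --q--> {A,B,C,D,F,G}  [new]
{B,C,D,E,G} --p--> {A,B,C,D,E,F,G}  [seen]
{B,C,D,E,G} --q--> {A,B,C,D,E,G}  [new]
{A,B,D,F,G} --p--> {A,B,C,D,E,F,G}  [seen]
{A,B,D,F,G} --q--> {A,B,C,D,E,F,G}  [seen]
{A,C,D,E,G} --p--> {A,C,D,E,F,G}  [seen]
{A,C,D,E,G} --q--> {A,B,C,D,E,F}  [seen]
{A,B,C,D,E,F,G} --p--> {A,B,C,D,E,F,G}  [seen]
{A,B,C,D,E,F,G} --q--> {A,B,C,D,E,F,G}  [seen]
{A,B,C,D,F,G} --p--> {A,B,C,D,E,F,G}  [seen]
{A,B,C,D,F,G} --q--> {A,B,C,D,E,F,G}  [seen]
{A,B,C,D,E,G} --p--> {A,B,C,D,E,F,G}  [seen]
{A,B,C,D,E,G} --q--> {A,B,C,D,E,F,G}  [seen]
Reachable DFA states: {A}, {C,E}, {F}, {C,E,F,G}, {A,B,C,D}, {A,C,D,G}, {A,F}, {A,C,D,E,F,G}, {A,B,C,D,E,F}, {B,C,D,E,G}, {A,B,D,F,G}, {A,C,D,E,G}, {A,B,C,D,E,F,G}, {A,B,C,D,F,G}, {A,B,C,D,E,G}.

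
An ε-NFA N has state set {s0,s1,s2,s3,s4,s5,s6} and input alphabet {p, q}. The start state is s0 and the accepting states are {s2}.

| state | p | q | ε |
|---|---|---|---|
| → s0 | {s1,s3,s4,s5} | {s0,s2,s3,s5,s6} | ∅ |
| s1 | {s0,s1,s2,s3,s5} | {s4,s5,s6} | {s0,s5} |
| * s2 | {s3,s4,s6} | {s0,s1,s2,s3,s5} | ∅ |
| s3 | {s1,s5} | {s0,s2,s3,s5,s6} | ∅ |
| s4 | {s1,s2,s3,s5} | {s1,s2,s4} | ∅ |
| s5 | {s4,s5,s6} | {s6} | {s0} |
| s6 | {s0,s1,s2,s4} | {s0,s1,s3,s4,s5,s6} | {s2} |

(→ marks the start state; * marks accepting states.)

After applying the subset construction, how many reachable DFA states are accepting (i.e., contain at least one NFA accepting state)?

Start state of the DFA: {s0} (ε-closure of the NFA start).
{s0} --p--> {s0,s1,s3,s4,s5}  [new]
{s0} --q--> {s0,s2,s3,s5,s6}  [new]
{s0,s1,s3,s4,s5} --p--> {s0,s1,s2,s3,s4,s5,s6}  [new]
{s0,s1,s3,s4,s5} --q--> {s0,s1,s2,s3,s4,s5,s6}  [seen]
{s0,s2,s3,s5,s6} --p--> {s0,s1,s2,s3,s4,s5,s6}  [seen]
{s0,s2,s3,s5,s6} --q--> {s0,s1,s2,s3,s4,s5,s6}  [seen]
{s0,s1,s2,s3,s4,s5,s6} --p--> {s0,s1,s2,s3,s4,s5,s6}  [seen]
{s0,s1,s2,s3,s4,s5,s6} --q--> {s0,s1,s2,s3,s4,s5,s6}  [seen]
Reachable DFA states: {s0}, {s0,s1,s3,s4,s5}, {s0,s2,s3,s5,s6}, {s0,s1,s2,s3,s4,s5,s6}.
Accepting DFA states (contain an NFA accepting state): {s0,s2,s3,s5,s6}, {s0,s1,s2,s3,s4,s5,s6}.

2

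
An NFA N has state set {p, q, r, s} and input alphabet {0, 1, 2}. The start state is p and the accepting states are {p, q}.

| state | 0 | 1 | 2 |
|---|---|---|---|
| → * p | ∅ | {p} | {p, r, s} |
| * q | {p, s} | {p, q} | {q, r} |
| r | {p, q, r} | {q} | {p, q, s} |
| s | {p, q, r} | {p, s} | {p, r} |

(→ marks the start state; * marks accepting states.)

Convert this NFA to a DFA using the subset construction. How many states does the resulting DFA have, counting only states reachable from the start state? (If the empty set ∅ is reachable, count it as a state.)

Start state of the DFA: {p}.
{p} --0--> ∅  [new]
{p} --1--> {p}  [seen]
{p} --2--> {p, r, s}  [new]
∅ --0--> ∅  [seen]
∅ --1--> ∅  [seen]
∅ --2--> ∅  [seen]
{p, r, s} --0--> {p, q, r}  [new]
{p, r, s} --1--> {p, q, s}  [new]
{p, r, s} --2--> {p, q, r, s}  [new]
{p, q, r} --0--> {p, q, r, s}  [seen]
{p, q, r} --1--> {p, q}  [new]
{p, q, r} --2--> {p, q, r, s}  [seen]
{p, q, s} --0--> {p, q, r, s}  [seen]
{p, q, s} --1--> {p, q, s}  [seen]
{p, q, s} --2--> {p, q, r, s}  [seen]
{p, q, r, s} --0--> {p, q, r, s}  [seen]
{p, q, r, s} --1--> {p, q, s}  [seen]
{p, q, r, s} --2--> {p, q, r, s}  [seen]
{p, q} --0--> {p, s}  [new]
{p, q} --1--> {p, q}  [seen]
{p, q} --2--> {p, q, r, s}  [seen]
{p, s} --0--> {p, q, r}  [seen]
{p, s} --1--> {p, s}  [seen]
{p, s} --2--> {p, r, s}  [seen]
Reachable DFA states: {p}, ∅, {p, r, s}, {p, q, r}, {p, q, s}, {p, q, r, s}, {p, q}, {p, s}.

8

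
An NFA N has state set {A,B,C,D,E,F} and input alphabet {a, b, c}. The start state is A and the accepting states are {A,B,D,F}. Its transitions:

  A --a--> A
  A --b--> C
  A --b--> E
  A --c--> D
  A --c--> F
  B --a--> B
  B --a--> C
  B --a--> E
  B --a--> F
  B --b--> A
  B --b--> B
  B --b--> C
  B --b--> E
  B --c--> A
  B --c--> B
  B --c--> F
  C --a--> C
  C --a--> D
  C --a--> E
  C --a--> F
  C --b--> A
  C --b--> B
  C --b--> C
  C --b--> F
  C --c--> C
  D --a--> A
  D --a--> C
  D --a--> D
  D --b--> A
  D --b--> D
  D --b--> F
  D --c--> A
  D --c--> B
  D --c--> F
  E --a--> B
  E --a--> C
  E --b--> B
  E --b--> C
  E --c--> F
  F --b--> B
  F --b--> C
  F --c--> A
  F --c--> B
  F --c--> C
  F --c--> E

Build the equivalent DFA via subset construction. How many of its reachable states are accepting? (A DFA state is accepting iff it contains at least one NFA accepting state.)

12

Start state of the DFA: {A}.
{A} --a--> {A}  [seen]
{A} --b--> {C,E}  [new]
{A} --c--> {D,F}  [new]
{C,E} --a--> {B,C,D,E,F}  [new]
{C,E} --b--> {A,B,C,F}  [new]
{C,E} --c--> {C,F}  [new]
{D,F} --a--> {A,C,D}  [new]
{D,F} --b--> {A,B,C,D,F}  [new]
{D,F} --c--> {A,B,C,E,F}  [new]
{B,C,D,E,F} --a--> {A,B,C,D,E,F}  [new]
{B,C,D,E,F} --b--> {A,B,C,D,E,F}  [seen]
{B,C,D,E,F} --c--> {A,B,C,E,F}  [seen]
{A,B,C,F} --a--> {A,B,C,D,E,F}  [seen]
{A,B,C,F} --b--> {A,B,C,E,F}  [seen]
{A,B,C,F} --c--> {A,B,C,D,E,F}  [seen]
{C,F} --a--> {C,D,E,F}  [new]
{C,F} --b--> {A,B,C,F}  [seen]
{C,F} --c--> {A,B,C,E}  [new]
{A,C,D} --a--> {A,C,D,E,F}  [new]
{A,C,D} --b--> {A,B,C,D,E,F}  [seen]
{A,C,D} --c--> {A,B,C,D,F}  [seen]
{A,B,C,D,F} --a--> {A,B,C,D,E,F}  [seen]
{A,B,C,D,F} --b--> {A,B,C,D,E,F}  [seen]
{A,B,C,D,F} --c--> {A,B,C,D,E,F}  [seen]
{A,B,C,E,F} --a--> {A,B,C,D,E,F}  [seen]
{A,B,C,E,F} --b--> {A,B,C,E,F}  [seen]
{A,B,C,E,F} --c--> {A,B,C,D,E,F}  [seen]
{A,B,C,D,E,F} --a--> {A,B,C,D,E,F}  [seen]
{A,B,C,D,E,F} --b--> {A,B,C,D,E,F}  [seen]
{A,B,C,D,E,F} --c--> {A,B,C,D,E,F}  [seen]
{C,D,E,F} --a--> {A,B,C,D,E,F}  [seen]
{C,D,E,F} --b--> {A,B,C,D,F}  [seen]
{C,D,E,F} --c--> {A,B,C,E,F}  [seen]
{A,B,C,E} --a--> {A,B,C,D,E,F}  [seen]
{A,B,C,E} --b--> {A,B,C,E,F}  [seen]
{A,B,C,E} --c--> {A,B,C,D,F}  [seen]
{A,C,D,E,F} --a--> {A,B,C,D,E,F}  [seen]
{A,C,D,E,F} --b--> {A,B,C,D,E,F}  [seen]
{A,C,D,E,F} --c--> {A,B,C,D,E,F}  [seen]
Reachable DFA states: {A}, {C,E}, {D,F}, {B,C,D,E,F}, {A,B,C,F}, {C,F}, {A,C,D}, {A,B,C,D,F}, {A,B,C,E,F}, {A,B,C,D,E,F}, {C,D,E,F}, {A,B,C,E}, {A,C,D,E,F}.
Accepting DFA states (contain an NFA accepting state): {A}, {D,F}, {B,C,D,E,F}, {A,B,C,F}, {C,F}, {A,C,D}, {A,B,C,D,F}, {A,B,C,E,F}, {A,B,C,D,E,F}, {C,D,E,F}, {A,B,C,E}, {A,C,D,E,F}.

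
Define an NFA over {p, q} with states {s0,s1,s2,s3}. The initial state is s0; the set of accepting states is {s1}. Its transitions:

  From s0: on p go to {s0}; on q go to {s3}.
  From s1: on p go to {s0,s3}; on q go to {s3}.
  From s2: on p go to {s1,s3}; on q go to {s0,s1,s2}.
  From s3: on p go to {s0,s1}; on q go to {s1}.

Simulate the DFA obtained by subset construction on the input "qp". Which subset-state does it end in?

{s0,s1}

Start: {s0}.
δ(s0,q) = {s3}.
Union: {s3}.
After q: {s3}.
δ(s3,p) = {s0,s1}.
Union: {s0,s1}.
After p: {s0,s1}.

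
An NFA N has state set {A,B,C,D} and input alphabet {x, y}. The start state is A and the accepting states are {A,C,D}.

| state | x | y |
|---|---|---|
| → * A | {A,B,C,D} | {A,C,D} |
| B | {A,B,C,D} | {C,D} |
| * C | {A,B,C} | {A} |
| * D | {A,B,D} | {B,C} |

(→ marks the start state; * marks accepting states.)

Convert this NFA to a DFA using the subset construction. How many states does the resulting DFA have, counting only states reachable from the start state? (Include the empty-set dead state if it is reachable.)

3

Start state of the DFA: {A}.
{A} --x--> {A,B,C,D}  [new]
{A} --y--> {A,C,D}  [new]
{A,B,C,D} --x--> {A,B,C,D}  [seen]
{A,B,C,D} --y--> {A,B,C,D}  [seen]
{A,C,D} --x--> {A,B,C,D}  [seen]
{A,C,D} --y--> {A,B,C,D}  [seen]
Reachable DFA states: {A}, {A,B,C,D}, {A,C,D}.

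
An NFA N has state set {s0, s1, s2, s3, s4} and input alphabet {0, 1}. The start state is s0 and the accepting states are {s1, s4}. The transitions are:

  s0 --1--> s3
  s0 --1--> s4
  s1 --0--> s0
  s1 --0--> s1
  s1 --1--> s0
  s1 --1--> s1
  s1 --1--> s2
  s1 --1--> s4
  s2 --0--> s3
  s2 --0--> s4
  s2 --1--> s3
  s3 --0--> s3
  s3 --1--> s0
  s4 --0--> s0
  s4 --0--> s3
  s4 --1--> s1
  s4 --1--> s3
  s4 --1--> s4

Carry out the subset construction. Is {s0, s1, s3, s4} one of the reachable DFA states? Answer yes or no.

Start state of the DFA: {s0}.
{s0} --0--> ∅  [new]
{s0} --1--> {s3, s4}  [new]
∅ --0--> ∅  [seen]
∅ --1--> ∅  [seen]
{s3, s4} --0--> {s0, s3}  [new]
{s3, s4} --1--> {s0, s1, s3, s4}  [new]
{s0, s3} --0--> {s3}  [new]
{s0, s3} --1--> {s0, s3, s4}  [new]
{s0, s1, s3, s4} --0--> {s0, s1, s3}  [new]
{s0, s1, s3, s4} --1--> {s0, s1, s2, s3, s4}  [new]
{s3} --0--> {s3}  [seen]
{s3} --1--> {s0}  [seen]
{s0, s3, s4} --0--> {s0, s3}  [seen]
{s0, s3, s4} --1--> {s0, s1, s3, s4}  [seen]
{s0, s1, s3} --0--> {s0, s1, s3}  [seen]
{s0, s1, s3} --1--> {s0, s1, s2, s3, s4}  [seen]
{s0, s1, s2, s3, s4} --0--> {s0, s1, s3, s4}  [seen]
{s0, s1, s2, s3, s4} --1--> {s0, s1, s2, s3, s4}  [seen]
Reachable DFA states: {s0}, ∅, {s3, s4}, {s0, s3}, {s0, s1, s3, s4}, {s3}, {s0, s3, s4}, {s0, s1, s3}, {s0, s1, s2, s3, s4}.
{s0, s1, s3, s4} is among them.

yes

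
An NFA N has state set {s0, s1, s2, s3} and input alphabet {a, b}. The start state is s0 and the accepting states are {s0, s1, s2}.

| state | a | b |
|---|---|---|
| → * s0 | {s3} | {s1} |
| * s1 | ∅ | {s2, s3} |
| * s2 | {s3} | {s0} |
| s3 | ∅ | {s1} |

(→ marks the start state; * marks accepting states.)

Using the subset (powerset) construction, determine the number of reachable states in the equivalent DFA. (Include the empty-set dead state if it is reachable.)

Start state of the DFA: {s0}.
{s0} --a--> {s3}  [new]
{s0} --b--> {s1}  [new]
{s3} --a--> ∅  [new]
{s3} --b--> {s1}  [seen]
{s1} --a--> ∅  [seen]
{s1} --b--> {s2, s3}  [new]
∅ --a--> ∅  [seen]
∅ --b--> ∅  [seen]
{s2, s3} --a--> {s3}  [seen]
{s2, s3} --b--> {s0, s1}  [new]
{s0, s1} --a--> {s3}  [seen]
{s0, s1} --b--> {s1, s2, s3}  [new]
{s1, s2, s3} --a--> {s3}  [seen]
{s1, s2, s3} --b--> {s0, s1, s2, s3}  [new]
{s0, s1, s2, s3} --a--> {s3}  [seen]
{s0, s1, s2, s3} --b--> {s0, s1, s2, s3}  [seen]
Reachable DFA states: {s0}, {s3}, {s1}, ∅, {s2, s3}, {s0, s1}, {s1, s2, s3}, {s0, s1, s2, s3}.

8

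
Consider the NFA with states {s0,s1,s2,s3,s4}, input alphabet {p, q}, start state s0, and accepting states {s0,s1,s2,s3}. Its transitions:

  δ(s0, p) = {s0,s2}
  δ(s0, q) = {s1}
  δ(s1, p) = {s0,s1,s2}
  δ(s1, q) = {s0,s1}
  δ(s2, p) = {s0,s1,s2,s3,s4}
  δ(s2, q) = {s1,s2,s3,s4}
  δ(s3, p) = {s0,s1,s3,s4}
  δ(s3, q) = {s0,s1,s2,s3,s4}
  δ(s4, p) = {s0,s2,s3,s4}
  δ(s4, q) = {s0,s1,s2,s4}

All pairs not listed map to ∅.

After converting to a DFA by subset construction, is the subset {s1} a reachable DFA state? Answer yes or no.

Start state of the DFA: {s0}.
{s0} --p--> {s0,s2}  [new]
{s0} --q--> {s1}  [new]
{s0,s2} --p--> {s0,s1,s2,s3,s4}  [new]
{s0,s2} --q--> {s1,s2,s3,s4}  [new]
{s1} --p--> {s0,s1,s2}  [new]
{s1} --q--> {s0,s1}  [new]
{s0,s1,s2,s3,s4} --p--> {s0,s1,s2,s3,s4}  [seen]
{s0,s1,s2,s3,s4} --q--> {s0,s1,s2,s3,s4}  [seen]
{s1,s2,s3,s4} --p--> {s0,s1,s2,s3,s4}  [seen]
{s1,s2,s3,s4} --q--> {s0,s1,s2,s3,s4}  [seen]
{s0,s1,s2} --p--> {s0,s1,s2,s3,s4}  [seen]
{s0,s1,s2} --q--> {s0,s1,s2,s3,s4}  [seen]
{s0,s1} --p--> {s0,s1,s2}  [seen]
{s0,s1} --q--> {s0,s1}  [seen]
Reachable DFA states: {s0}, {s0,s2}, {s1}, {s0,s1,s2,s3,s4}, {s1,s2,s3,s4}, {s0,s1,s2}, {s0,s1}.
{s1} is among them.

yes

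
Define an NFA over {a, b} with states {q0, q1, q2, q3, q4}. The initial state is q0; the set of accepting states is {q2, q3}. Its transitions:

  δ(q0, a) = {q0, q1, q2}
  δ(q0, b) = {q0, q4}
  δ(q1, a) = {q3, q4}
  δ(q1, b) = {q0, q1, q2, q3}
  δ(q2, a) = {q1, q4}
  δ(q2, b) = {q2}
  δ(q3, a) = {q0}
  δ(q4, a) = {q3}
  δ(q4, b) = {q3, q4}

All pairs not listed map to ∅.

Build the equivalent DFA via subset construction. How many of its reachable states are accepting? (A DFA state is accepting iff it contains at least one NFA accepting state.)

4

Start state of the DFA: {q0}.
{q0} --a--> {q0, q1, q2}  [new]
{q0} --b--> {q0, q4}  [new]
{q0, q1, q2} --a--> {q0, q1, q2, q3, q4}  [new]
{q0, q1, q2} --b--> {q0, q1, q2, q3, q4}  [seen]
{q0, q4} --a--> {q0, q1, q2, q3}  [new]
{q0, q4} --b--> {q0, q3, q4}  [new]
{q0, q1, q2, q3, q4} --a--> {q0, q1, q2, q3, q4}  [seen]
{q0, q1, q2, q3, q4} --b--> {q0, q1, q2, q3, q4}  [seen]
{q0, q1, q2, q3} --a--> {q0, q1, q2, q3, q4}  [seen]
{q0, q1, q2, q3} --b--> {q0, q1, q2, q3, q4}  [seen]
{q0, q3, q4} --a--> {q0, q1, q2, q3}  [seen]
{q0, q3, q4} --b--> {q0, q3, q4}  [seen]
Reachable DFA states: {q0}, {q0, q1, q2}, {q0, q4}, {q0, q1, q2, q3, q4}, {q0, q1, q2, q3}, {q0, q3, q4}.
Accepting DFA states (contain an NFA accepting state): {q0, q1, q2}, {q0, q1, q2, q3, q4}, {q0, q1, q2, q3}, {q0, q3, q4}.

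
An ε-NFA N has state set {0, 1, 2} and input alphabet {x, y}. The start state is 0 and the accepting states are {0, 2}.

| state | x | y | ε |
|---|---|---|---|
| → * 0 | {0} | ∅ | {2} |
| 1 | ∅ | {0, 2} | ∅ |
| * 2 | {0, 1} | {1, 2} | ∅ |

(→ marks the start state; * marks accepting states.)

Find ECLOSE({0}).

{0, 2}

Begin with {0}.
0 →ε {2}; add 2.
ε-closure = {0, 2}.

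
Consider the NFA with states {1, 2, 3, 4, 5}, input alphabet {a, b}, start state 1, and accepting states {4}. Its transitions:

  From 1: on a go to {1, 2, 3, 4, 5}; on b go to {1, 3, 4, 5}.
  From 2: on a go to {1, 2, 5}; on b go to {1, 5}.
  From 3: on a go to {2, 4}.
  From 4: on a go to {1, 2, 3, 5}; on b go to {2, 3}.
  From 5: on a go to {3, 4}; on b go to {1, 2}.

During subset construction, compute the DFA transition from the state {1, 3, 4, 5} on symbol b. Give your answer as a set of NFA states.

δ(1,b) = {1, 3, 4, 5}; δ(3,b) = ∅; δ(4,b) = {2, 3}; δ(5,b) = {1, 2}.
Union: {1, 2, 3, 4, 5}.

{1, 2, 3, 4, 5}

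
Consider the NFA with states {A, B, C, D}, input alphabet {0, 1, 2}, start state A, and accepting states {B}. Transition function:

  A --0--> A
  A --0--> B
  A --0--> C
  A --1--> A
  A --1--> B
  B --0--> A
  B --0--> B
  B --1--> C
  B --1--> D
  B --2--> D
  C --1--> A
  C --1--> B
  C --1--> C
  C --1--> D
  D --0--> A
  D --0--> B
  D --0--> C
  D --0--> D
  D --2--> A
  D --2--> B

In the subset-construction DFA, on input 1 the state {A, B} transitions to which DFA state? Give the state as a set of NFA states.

δ(A,1) = {A, B}; δ(B,1) = {C, D}.
Union: {A, B, C, D}.

{A, B, C, D}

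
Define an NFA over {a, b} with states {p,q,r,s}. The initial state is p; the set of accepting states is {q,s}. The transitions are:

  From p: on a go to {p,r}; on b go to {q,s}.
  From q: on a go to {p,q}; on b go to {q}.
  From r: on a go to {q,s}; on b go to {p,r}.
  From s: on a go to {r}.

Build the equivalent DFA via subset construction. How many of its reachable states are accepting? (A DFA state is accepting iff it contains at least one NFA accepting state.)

Start state of the DFA: {p}.
{p} --a--> {p,r}  [new]
{p} --b--> {q,s}  [new]
{p,r} --a--> {p,q,r,s}  [new]
{p,r} --b--> {p,q,r,s}  [seen]
{q,s} --a--> {p,q,r}  [new]
{q,s} --b--> {q}  [new]
{p,q,r,s} --a--> {p,q,r,s}  [seen]
{p,q,r,s} --b--> {p,q,r,s}  [seen]
{p,q,r} --a--> {p,q,r,s}  [seen]
{p,q,r} --b--> {p,q,r,s}  [seen]
{q} --a--> {p,q}  [new]
{q} --b--> {q}  [seen]
{p,q} --a--> {p,q,r}  [seen]
{p,q} --b--> {q,s}  [seen]
Reachable DFA states: {p}, {p,r}, {q,s}, {p,q,r,s}, {p,q,r}, {q}, {p,q}.
Accepting DFA states (contain an NFA accepting state): {q,s}, {p,q,r,s}, {p,q,r}, {q}, {p,q}.

5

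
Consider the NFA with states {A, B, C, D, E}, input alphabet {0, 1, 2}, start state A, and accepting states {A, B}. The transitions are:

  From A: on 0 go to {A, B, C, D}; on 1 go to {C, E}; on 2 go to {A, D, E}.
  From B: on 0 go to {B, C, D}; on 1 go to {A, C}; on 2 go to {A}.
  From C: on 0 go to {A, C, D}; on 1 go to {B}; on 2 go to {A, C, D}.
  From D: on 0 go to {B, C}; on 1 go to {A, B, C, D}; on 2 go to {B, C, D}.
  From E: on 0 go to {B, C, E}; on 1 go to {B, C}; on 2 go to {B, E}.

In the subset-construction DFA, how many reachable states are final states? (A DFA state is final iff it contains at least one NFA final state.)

Start state of the DFA: {A}.
{A} --0--> {A, B, C, D}  [new]
{A} --1--> {C, E}  [new]
{A} --2--> {A, D, E}  [new]
{A, B, C, D} --0--> {A, B, C, D}  [seen]
{A, B, C, D} --1--> {A, B, C, D, E}  [new]
{A, B, C, D} --2--> {A, B, C, D, E}  [seen]
{C, E} --0--> {A, B, C, D, E}  [seen]
{C, E} --1--> {B, C}  [new]
{C, E} --2--> {A, B, C, D, E}  [seen]
{A, D, E} --0--> {A, B, C, D, E}  [seen]
{A, D, E} --1--> {A, B, C, D, E}  [seen]
{A, D, E} --2--> {A, B, C, D, E}  [seen]
{A, B, C, D, E} --0--> {A, B, C, D, E}  [seen]
{A, B, C, D, E} --1--> {A, B, C, D, E}  [seen]
{A, B, C, D, E} --2--> {A, B, C, D, E}  [seen]
{B, C} --0--> {A, B, C, D}  [seen]
{B, C} --1--> {A, B, C}  [new]
{B, C} --2--> {A, C, D}  [new]
{A, B, C} --0--> {A, B, C, D}  [seen]
{A, B, C} --1--> {A, B, C, E}  [new]
{A, B, C} --2--> {A, C, D, E}  [new]
{A, C, D} --0--> {A, B, C, D}  [seen]
{A, C, D} --1--> {A, B, C, D, E}  [seen]
{A, C, D} --2--> {A, B, C, D, E}  [seen]
{A, B, C, E} --0--> {A, B, C, D, E}  [seen]
{A, B, C, E} --1--> {A, B, C, E}  [seen]
{A, B, C, E} --2--> {A, B, C, D, E}  [seen]
{A, C, D, E} --0--> {A, B, C, D, E}  [seen]
{A, C, D, E} --1--> {A, B, C, D, E}  [seen]
{A, C, D, E} --2--> {A, B, C, D, E}  [seen]
Reachable DFA states: {A}, {A, B, C, D}, {C, E}, {A, D, E}, {A, B, C, D, E}, {B, C}, {A, B, C}, {A, C, D}, {A, B, C, E}, {A, C, D, E}.
Accepting DFA states (contain an NFA accepting state): {A}, {A, B, C, D}, {A, D, E}, {A, B, C, D, E}, {B, C}, {A, B, C}, {A, C, D}, {A, B, C, E}, {A, C, D, E}.

9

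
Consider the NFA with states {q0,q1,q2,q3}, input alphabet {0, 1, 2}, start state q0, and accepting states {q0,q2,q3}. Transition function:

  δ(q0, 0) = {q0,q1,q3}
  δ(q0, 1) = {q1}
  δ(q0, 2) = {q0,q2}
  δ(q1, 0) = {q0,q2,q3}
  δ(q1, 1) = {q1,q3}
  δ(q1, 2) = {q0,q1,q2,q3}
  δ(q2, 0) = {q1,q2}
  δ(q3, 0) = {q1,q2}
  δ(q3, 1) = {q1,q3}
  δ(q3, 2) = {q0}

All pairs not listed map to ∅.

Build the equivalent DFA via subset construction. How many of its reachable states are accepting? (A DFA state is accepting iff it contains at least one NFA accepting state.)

6

Start state of the DFA: {q0}.
{q0} --0--> {q0,q1,q3}  [new]
{q0} --1--> {q1}  [new]
{q0} --2--> {q0,q2}  [new]
{q0,q1,q3} --0--> {q0,q1,q2,q3}  [new]
{q0,q1,q3} --1--> {q1,q3}  [new]
{q0,q1,q3} --2--> {q0,q1,q2,q3}  [seen]
{q1} --0--> {q0,q2,q3}  [new]
{q1} --1--> {q1,q3}  [seen]
{q1} --2--> {q0,q1,q2,q3}  [seen]
{q0,q2} --0--> {q0,q1,q2,q3}  [seen]
{q0,q2} --1--> {q1}  [seen]
{q0,q2} --2--> {q0,q2}  [seen]
{q0,q1,q2,q3} --0--> {q0,q1,q2,q3}  [seen]
{q0,q1,q2,q3} --1--> {q1,q3}  [seen]
{q0,q1,q2,q3} --2--> {q0,q1,q2,q3}  [seen]
{q1,q3} --0--> {q0,q1,q2,q3}  [seen]
{q1,q3} --1--> {q1,q3}  [seen]
{q1,q3} --2--> {q0,q1,q2,q3}  [seen]
{q0,q2,q3} --0--> {q0,q1,q2,q3}  [seen]
{q0,q2,q3} --1--> {q1,q3}  [seen]
{q0,q2,q3} --2--> {q0,q2}  [seen]
Reachable DFA states: {q0}, {q0,q1,q3}, {q1}, {q0,q2}, {q0,q1,q2,q3}, {q1,q3}, {q0,q2,q3}.
Accepting DFA states (contain an NFA accepting state): {q0}, {q0,q1,q3}, {q0,q2}, {q0,q1,q2,q3}, {q1,q3}, {q0,q2,q3}.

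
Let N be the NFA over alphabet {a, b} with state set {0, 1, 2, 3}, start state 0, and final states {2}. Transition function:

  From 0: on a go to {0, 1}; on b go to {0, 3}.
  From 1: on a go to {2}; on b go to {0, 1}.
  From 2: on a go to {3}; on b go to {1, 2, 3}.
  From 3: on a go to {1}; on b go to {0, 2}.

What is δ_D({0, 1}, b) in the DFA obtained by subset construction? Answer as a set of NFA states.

δ(0,b) = {0, 3}; δ(1,b) = {0, 1}.
Union: {0, 1, 3}.

{0, 1, 3}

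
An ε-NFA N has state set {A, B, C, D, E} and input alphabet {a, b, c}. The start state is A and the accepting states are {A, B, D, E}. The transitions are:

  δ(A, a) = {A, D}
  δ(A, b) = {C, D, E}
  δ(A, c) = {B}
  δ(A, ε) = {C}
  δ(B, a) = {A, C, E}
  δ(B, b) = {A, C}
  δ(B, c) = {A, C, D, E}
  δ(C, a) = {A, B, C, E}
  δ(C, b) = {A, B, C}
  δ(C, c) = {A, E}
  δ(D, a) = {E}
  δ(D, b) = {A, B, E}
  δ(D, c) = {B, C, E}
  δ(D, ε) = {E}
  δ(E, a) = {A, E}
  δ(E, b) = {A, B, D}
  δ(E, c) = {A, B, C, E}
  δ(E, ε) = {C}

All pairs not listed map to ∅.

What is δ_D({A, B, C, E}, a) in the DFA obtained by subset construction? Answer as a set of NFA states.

δ(A,a) = {A, D}; δ(B,a) = {A, C, E}; δ(C,a) = {A, B, C, E}; δ(E,a) = {A, E}.
Union: {A, B, C, D, E}.

{A, B, C, D, E}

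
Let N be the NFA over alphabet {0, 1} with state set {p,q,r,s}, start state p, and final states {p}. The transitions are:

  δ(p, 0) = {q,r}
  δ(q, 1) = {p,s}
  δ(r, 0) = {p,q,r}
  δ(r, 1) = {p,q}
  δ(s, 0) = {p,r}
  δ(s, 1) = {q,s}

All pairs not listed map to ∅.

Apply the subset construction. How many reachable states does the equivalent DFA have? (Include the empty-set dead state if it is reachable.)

5

Start state of the DFA: {p}.
{p} --0--> {q,r}  [new]
{p} --1--> ∅  [new]
{q,r} --0--> {p,q,r}  [new]
{q,r} --1--> {p,q,s}  [new]
∅ --0--> ∅  [seen]
∅ --1--> ∅  [seen]
{p,q,r} --0--> {p,q,r}  [seen]
{p,q,r} --1--> {p,q,s}  [seen]
{p,q,s} --0--> {p,q,r}  [seen]
{p,q,s} --1--> {p,q,s}  [seen]
Reachable DFA states: {p}, {q,r}, ∅, {p,q,r}, {p,q,s}.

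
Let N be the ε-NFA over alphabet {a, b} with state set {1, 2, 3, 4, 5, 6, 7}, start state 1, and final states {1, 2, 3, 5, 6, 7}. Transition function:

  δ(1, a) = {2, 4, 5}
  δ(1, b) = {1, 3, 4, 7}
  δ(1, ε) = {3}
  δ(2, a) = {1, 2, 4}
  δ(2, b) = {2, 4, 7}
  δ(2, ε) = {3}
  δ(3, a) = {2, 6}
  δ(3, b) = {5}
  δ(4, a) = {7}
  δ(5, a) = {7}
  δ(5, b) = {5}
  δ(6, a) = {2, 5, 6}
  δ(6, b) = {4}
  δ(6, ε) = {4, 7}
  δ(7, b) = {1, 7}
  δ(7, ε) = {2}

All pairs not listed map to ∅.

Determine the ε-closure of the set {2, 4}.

Begin with {2, 4}.
2 →ε {3}; add 3.
ε-closure = {2, 3, 4}.

{2, 3, 4}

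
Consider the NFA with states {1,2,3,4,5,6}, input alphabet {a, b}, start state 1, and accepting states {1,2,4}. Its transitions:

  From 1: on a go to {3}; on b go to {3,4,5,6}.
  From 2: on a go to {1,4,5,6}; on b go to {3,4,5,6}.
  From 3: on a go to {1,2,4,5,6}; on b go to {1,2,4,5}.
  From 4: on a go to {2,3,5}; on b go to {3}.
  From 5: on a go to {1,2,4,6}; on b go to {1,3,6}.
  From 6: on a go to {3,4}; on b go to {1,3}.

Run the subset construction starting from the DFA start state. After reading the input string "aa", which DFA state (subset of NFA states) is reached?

Start: {1}.
δ(1,a) = {3}.
Union: {3}.
After a: {3}.
δ(3,a) = {1,2,4,5,6}.
Union: {1,2,4,5,6}.
After a: {1,2,4,5,6}.

{1,2,4,5,6}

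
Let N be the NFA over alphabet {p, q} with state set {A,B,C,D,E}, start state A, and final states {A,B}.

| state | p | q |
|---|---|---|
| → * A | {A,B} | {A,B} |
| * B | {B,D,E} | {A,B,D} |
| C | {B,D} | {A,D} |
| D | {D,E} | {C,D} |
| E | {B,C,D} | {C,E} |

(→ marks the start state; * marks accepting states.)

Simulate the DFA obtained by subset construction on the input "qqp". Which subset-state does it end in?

Start: {A}.
δ(A,q) = {A,B}.
Union: {A,B}.
After q: {A,B}.
δ(A,q) = {A,B}; δ(B,q) = {A,B,D}.
Union: {A,B,D}.
After q: {A,B,D}.
δ(A,p) = {A,B}; δ(B,p) = {B,D,E}; δ(D,p) = {D,E}.
Union: {A,B,D,E}.
After p: {A,B,D,E}.

{A,B,D,E}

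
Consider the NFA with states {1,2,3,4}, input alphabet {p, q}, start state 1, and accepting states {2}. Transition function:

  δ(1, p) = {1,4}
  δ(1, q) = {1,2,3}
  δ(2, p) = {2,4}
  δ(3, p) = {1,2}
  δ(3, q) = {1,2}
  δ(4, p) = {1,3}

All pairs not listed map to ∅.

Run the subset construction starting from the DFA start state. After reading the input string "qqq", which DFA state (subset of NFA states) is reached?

Start: {1}.
δ(1,q) = {1,2,3}.
Union: {1,2,3}.
After q: {1,2,3}.
δ(1,q) = {1,2,3}; δ(2,q) = ∅; δ(3,q) = {1,2}.
Union: {1,2,3}.
After q: {1,2,3}.
δ(1,q) = {1,2,3}; δ(2,q) = ∅; δ(3,q) = {1,2}.
Union: {1,2,3}.
After q: {1,2,3}.

{1,2,3}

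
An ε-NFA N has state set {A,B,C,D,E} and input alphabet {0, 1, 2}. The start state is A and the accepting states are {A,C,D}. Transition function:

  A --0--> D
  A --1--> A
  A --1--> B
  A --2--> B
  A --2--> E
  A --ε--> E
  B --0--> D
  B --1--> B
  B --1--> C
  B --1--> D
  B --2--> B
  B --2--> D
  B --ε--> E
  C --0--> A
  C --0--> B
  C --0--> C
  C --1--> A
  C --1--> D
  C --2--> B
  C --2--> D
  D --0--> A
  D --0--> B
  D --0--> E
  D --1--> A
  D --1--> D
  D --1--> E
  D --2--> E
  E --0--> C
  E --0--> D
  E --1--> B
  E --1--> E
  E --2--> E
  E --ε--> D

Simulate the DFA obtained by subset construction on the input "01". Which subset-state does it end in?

{A,B,C,D,E}

Start: {A,D,E}.
δ(A,0) = {D}; δ(D,0) = {A,B,E}; δ(E,0) = {C,D}.
Union: {A,B,C,D,E}.
After 0: {A,B,C,D,E}.
δ(A,1) = {A,B}; δ(B,1) = {B,C,D}; δ(C,1) = {A,D}; δ(D,1) = {A,D,E}; δ(E,1) = {B,E}.
Union: {A,B,C,D,E}.
After 1: {A,B,C,D,E}.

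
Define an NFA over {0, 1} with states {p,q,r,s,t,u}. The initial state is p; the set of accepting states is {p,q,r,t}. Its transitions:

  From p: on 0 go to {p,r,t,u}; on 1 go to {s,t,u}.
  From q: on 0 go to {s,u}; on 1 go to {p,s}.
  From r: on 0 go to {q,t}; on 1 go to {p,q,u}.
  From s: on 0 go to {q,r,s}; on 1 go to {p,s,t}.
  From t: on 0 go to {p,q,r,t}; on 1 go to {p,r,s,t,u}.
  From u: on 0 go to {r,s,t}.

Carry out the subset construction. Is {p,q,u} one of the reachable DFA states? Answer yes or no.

no

Start state of the DFA: {p}.
{p} --0--> {p,r,t,u}  [new]
{p} --1--> {s,t,u}  [new]
{p,r,t,u} --0--> {p,q,r,s,t,u}  [new]
{p,r,t,u} --1--> {p,q,r,s,t,u}  [seen]
{s,t,u} --0--> {p,q,r,s,t}  [new]
{s,t,u} --1--> {p,r,s,t,u}  [new]
{p,q,r,s,t,u} --0--> {p,q,r,s,t,u}  [seen]
{p,q,r,s,t,u} --1--> {p,q,r,s,t,u}  [seen]
{p,q,r,s,t} --0--> {p,q,r,s,t,u}  [seen]
{p,q,r,s,t} --1--> {p,q,r,s,t,u}  [seen]
{p,r,s,t,u} --0--> {p,q,r,s,t,u}  [seen]
{p,r,s,t,u} --1--> {p,q,r,s,t,u}  [seen]
Reachable DFA states: {p}, {p,r,t,u}, {s,t,u}, {p,q,r,s,t,u}, {p,q,r,s,t}, {p,r,s,t,u}.
{p,q,u} is not among them.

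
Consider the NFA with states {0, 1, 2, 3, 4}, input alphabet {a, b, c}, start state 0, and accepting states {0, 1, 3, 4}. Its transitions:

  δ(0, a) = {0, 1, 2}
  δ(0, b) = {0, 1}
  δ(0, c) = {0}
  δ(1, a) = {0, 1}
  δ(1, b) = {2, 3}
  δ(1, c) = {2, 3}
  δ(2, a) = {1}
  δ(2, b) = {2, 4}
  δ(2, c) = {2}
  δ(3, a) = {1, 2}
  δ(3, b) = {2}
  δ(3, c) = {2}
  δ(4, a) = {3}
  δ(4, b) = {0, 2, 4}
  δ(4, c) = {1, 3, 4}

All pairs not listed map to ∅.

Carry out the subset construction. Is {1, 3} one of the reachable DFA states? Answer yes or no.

Start state of the DFA: {0}.
{0} --a--> {0, 1, 2}  [new]
{0} --b--> {0, 1}  [new]
{0} --c--> {0}  [seen]
{0, 1, 2} --a--> {0, 1, 2}  [seen]
{0, 1, 2} --b--> {0, 1, 2, 3, 4}  [new]
{0, 1, 2} --c--> {0, 2, 3}  [new]
{0, 1} --a--> {0, 1, 2}  [seen]
{0, 1} --b--> {0, 1, 2, 3}  [new]
{0, 1} --c--> {0, 2, 3}  [seen]
{0, 1, 2, 3, 4} --a--> {0, 1, 2, 3}  [seen]
{0, 1, 2, 3, 4} --b--> {0, 1, 2, 3, 4}  [seen]
{0, 1, 2, 3, 4} --c--> {0, 1, 2, 3, 4}  [seen]
{0, 2, 3} --a--> {0, 1, 2}  [seen]
{0, 2, 3} --b--> {0, 1, 2, 4}  [new]
{0, 2, 3} --c--> {0, 2}  [new]
{0, 1, 2, 3} --a--> {0, 1, 2}  [seen]
{0, 1, 2, 3} --b--> {0, 1, 2, 3, 4}  [seen]
{0, 1, 2, 3} --c--> {0, 2, 3}  [seen]
{0, 1, 2, 4} --a--> {0, 1, 2, 3}  [seen]
{0, 1, 2, 4} --b--> {0, 1, 2, 3, 4}  [seen]
{0, 1, 2, 4} --c--> {0, 1, 2, 3, 4}  [seen]
{0, 2} --a--> {0, 1, 2}  [seen]
{0, 2} --b--> {0, 1, 2, 4}  [seen]
{0, 2} --c--> {0, 2}  [seen]
Reachable DFA states: {0}, {0, 1, 2}, {0, 1}, {0, 1, 2, 3, 4}, {0, 2, 3}, {0, 1, 2, 3}, {0, 1, 2, 4}, {0, 2}.
{1, 3} is not among them.

no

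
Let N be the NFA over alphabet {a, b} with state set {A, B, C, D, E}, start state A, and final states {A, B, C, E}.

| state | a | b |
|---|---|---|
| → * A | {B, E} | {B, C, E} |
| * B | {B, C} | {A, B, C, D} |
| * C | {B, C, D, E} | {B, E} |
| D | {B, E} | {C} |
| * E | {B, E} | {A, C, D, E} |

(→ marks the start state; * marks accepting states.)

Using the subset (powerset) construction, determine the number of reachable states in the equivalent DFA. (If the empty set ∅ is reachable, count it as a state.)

Start state of the DFA: {A}.
{A} --a--> {B, E}  [new]
{A} --b--> {B, C, E}  [new]
{B, E} --a--> {B, C, E}  [seen]
{B, E} --b--> {A, B, C, D, E}  [new]
{B, C, E} --a--> {B, C, D, E}  [new]
{B, C, E} --b--> {A, B, C, D, E}  [seen]
{A, B, C, D, E} --a--> {B, C, D, E}  [seen]
{A, B, C, D, E} --b--> {A, B, C, D, E}  [seen]
{B, C, D, E} --a--> {B, C, D, E}  [seen]
{B, C, D, E} --b--> {A, B, C, D, E}  [seen]
Reachable DFA states: {A}, {B, E}, {B, C, E}, {A, B, C, D, E}, {B, C, D, E}.

5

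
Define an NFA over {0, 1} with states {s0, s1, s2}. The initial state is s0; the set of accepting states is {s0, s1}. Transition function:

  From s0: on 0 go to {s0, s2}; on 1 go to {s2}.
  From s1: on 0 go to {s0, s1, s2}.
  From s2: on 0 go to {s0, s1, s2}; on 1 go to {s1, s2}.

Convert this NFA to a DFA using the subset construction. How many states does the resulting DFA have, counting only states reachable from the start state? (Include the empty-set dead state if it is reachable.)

5

Start state of the DFA: {s0}.
{s0} --0--> {s0, s2}  [new]
{s0} --1--> {s2}  [new]
{s0, s2} --0--> {s0, s1, s2}  [new]
{s0, s2} --1--> {s1, s2}  [new]
{s2} --0--> {s0, s1, s2}  [seen]
{s2} --1--> {s1, s2}  [seen]
{s0, s1, s2} --0--> {s0, s1, s2}  [seen]
{s0, s1, s2} --1--> {s1, s2}  [seen]
{s1, s2} --0--> {s0, s1, s2}  [seen]
{s1, s2} --1--> {s1, s2}  [seen]
Reachable DFA states: {s0}, {s0, s2}, {s2}, {s0, s1, s2}, {s1, s2}.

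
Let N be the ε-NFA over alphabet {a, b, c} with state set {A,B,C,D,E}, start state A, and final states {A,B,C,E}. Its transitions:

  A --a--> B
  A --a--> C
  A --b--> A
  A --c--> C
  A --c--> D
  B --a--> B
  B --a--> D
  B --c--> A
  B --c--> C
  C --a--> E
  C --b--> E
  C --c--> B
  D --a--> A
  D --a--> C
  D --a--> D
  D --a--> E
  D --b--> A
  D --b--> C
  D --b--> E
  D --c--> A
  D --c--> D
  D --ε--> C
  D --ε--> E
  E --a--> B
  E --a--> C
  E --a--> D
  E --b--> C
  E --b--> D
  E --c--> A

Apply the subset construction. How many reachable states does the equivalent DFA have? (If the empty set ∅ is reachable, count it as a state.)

Start state of the DFA: {A} (ε-closure of the NFA start).
{A} --a--> {B,C}  [new]
{A} --b--> {A}  [seen]
{A} --c--> {C,D,E}  [new]
{B,C} --a--> {B,C,D,E}  [new]
{B,C} --b--> {E}  [new]
{B,C} --c--> {A,B,C}  [new]
{C,D,E} --a--> {A,B,C,D,E}  [new]
{C,D,E} --b--> {A,C,D,E}  [new]
{C,D,E} --c--> {A,B,C,D,E}  [seen]
{B,C,D,E} --a--> {A,B,C,D,E}  [seen]
{B,C,D,E} --b--> {A,C,D,E}  [seen]
{B,C,D,E} --c--> {A,B,C,D,E}  [seen]
{E} --a--> {B,C,D,E}  [seen]
{E} --b--> {C,D,E}  [seen]
{E} --c--> {A}  [seen]
{A,B,C} --a--> {B,C,D,E}  [seen]
{A,B,C} --b--> {A,E}  [new]
{A,B,C} --c--> {A,B,C,D,E}  [seen]
{A,B,C,D,E} --a--> {A,B,C,D,E}  [seen]
{A,B,C,D,E} --b--> {A,C,D,E}  [seen]
{A,B,C,D,E} --c--> {A,B,C,D,E}  [seen]
{A,C,D,E} --a--> {A,B,C,D,E}  [seen]
{A,C,D,E} --b--> {A,C,D,E}  [seen]
{A,C,D,E} --c--> {A,B,C,D,E}  [seen]
{A,E} --a--> {B,C,D,E}  [seen]
{A,E} --b--> {A,C,D,E}  [seen]
{A,E} --c--> {A,C,D,E}  [seen]
Reachable DFA states: {A}, {B,C}, {C,D,E}, {B,C,D,E}, {E}, {A,B,C}, {A,B,C,D,E}, {A,C,D,E}, {A,E}.

9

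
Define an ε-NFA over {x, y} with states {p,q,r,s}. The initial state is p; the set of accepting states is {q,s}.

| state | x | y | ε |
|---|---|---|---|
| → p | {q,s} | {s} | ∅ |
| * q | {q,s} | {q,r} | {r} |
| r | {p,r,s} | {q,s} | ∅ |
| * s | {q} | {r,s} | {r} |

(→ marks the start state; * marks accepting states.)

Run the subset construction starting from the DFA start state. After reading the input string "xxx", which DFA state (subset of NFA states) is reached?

Start: {p}.
δ(p,x) = {q,s}.
Union: {q,s}.
ε-closure gives {q,r,s}.
After x: {q,r,s}.
δ(q,x) = {q,s}; δ(r,x) = {p,r,s}; δ(s,x) = {q}.
Union: {p,q,r,s}.
After x: {p,q,r,s}.
δ(p,x) = {q,s}; δ(q,x) = {q,s}; δ(r,x) = {p,r,s}; δ(s,x) = {q}.
Union: {p,q,r,s}.
After x: {p,q,r,s}.

{p,q,r,s}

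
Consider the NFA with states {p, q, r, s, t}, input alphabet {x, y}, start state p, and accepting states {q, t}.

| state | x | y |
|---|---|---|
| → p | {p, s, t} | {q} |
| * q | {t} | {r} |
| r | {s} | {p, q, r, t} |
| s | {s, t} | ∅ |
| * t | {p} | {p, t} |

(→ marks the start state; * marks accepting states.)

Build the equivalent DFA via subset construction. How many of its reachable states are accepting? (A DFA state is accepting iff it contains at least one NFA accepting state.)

7

Start state of the DFA: {p}.
{p} --x--> {p, s, t}  [new]
{p} --y--> {q}  [new]
{p, s, t} --x--> {p, s, t}  [seen]
{p, s, t} --y--> {p, q, t}  [new]
{q} --x--> {t}  [new]
{q} --y--> {r}  [new]
{p, q, t} --x--> {p, s, t}  [seen]
{p, q, t} --y--> {p, q, r, t}  [new]
{t} --x--> {p}  [seen]
{t} --y--> {p, t}  [new]
{r} --x--> {s}  [new]
{r} --y--> {p, q, r, t}  [seen]
{p, q, r, t} --x--> {p, s, t}  [seen]
{p, q, r, t} --y--> {p, q, r, t}  [seen]
{p, t} --x--> {p, s, t}  [seen]
{p, t} --y--> {p, q, t}  [seen]
{s} --x--> {s, t}  [new]
{s} --y--> ∅  [new]
{s, t} --x--> {p, s, t}  [seen]
{s, t} --y--> {p, t}  [seen]
∅ --x--> ∅  [seen]
∅ --y--> ∅  [seen]
Reachable DFA states: {p}, {p, s, t}, {q}, {p, q, t}, {t}, {r}, {p, q, r, t}, {p, t}, {s}, {s, t}, ∅.
Accepting DFA states (contain an NFA accepting state): {p, s, t}, {q}, {p, q, t}, {t}, {p, q, r, t}, {p, t}, {s, t}.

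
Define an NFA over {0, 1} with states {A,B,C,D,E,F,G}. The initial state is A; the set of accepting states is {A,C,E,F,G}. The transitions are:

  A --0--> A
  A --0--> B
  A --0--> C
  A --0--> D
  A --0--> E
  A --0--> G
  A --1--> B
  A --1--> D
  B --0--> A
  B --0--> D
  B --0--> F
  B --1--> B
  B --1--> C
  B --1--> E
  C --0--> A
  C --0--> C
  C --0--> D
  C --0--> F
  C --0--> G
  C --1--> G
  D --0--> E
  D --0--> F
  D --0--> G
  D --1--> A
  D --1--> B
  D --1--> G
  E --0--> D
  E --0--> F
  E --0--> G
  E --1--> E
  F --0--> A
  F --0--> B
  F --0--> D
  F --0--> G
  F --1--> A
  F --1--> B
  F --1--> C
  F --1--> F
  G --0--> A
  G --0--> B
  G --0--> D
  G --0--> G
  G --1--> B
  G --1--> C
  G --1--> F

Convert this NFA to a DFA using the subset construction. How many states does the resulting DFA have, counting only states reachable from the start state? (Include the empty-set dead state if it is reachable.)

Start state of the DFA: {A}.
{A} --0--> {A,B,C,D,E,G}  [new]
{A} --1--> {B,D}  [new]
{A,B,C,D,E,G} --0--> {A,B,C,D,E,F,G}  [new]
{A,B,C,D,E,G} --1--> {A,B,C,D,E,F,G}  [seen]
{B,D} --0--> {A,D,E,F,G}  [new]
{B,D} --1--> {A,B,C,E,G}  [new]
{A,B,C,D,E,F,G} --0--> {A,B,C,D,E,F,G}  [seen]
{A,B,C,D,E,F,G} --1--> {A,B,C,D,E,F,G}  [seen]
{A,D,E,F,G} --0--> {A,B,C,D,E,F,G}  [seen]
{A,D,E,F,G} --1--> {A,B,C,D,E,F,G}  [seen]
{A,B,C,E,G} --0--> {A,B,C,D,E,F,G}  [seen]
{A,B,C,E,G} --1--> {B,C,D,E,F,G}  [new]
{B,C,D,E,F,G} --0--> {A,B,C,D,E,F,G}  [seen]
{B,C,D,E,F,G} --1--> {A,B,C,E,F,G}  [new]
{A,B,C,E,F,G} --0--> {A,B,C,D,E,F,G}  [seen]
{A,B,C,E,F,G} --1--> {A,B,C,D,E,F,G}  [seen]
Reachable DFA states: {A}, {A,B,C,D,E,G}, {B,D}, {A,B,C,D,E,F,G}, {A,D,E,F,G}, {A,B,C,E,G}, {B,C,D,E,F,G}, {A,B,C,E,F,G}.

8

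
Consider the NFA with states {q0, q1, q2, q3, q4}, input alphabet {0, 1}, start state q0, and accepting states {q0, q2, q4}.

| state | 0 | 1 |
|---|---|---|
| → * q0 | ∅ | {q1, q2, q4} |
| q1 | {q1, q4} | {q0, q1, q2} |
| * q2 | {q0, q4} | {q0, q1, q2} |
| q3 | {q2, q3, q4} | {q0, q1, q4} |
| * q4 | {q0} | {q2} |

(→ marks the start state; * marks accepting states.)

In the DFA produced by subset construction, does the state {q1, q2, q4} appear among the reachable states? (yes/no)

yes

Start state of the DFA: {q0}.
{q0} --0--> ∅  [new]
{q0} --1--> {q1, q2, q4}  [new]
∅ --0--> ∅  [seen]
∅ --1--> ∅  [seen]
{q1, q2, q4} --0--> {q0, q1, q4}  [new]
{q1, q2, q4} --1--> {q0, q1, q2}  [new]
{q0, q1, q4} --0--> {q0, q1, q4}  [seen]
{q0, q1, q4} --1--> {q0, q1, q2, q4}  [new]
{q0, q1, q2} --0--> {q0, q1, q4}  [seen]
{q0, q1, q2} --1--> {q0, q1, q2, q4}  [seen]
{q0, q1, q2, q4} --0--> {q0, q1, q4}  [seen]
{q0, q1, q2, q4} --1--> {q0, q1, q2, q4}  [seen]
Reachable DFA states: {q0}, ∅, {q1, q2, q4}, {q0, q1, q4}, {q0, q1, q2}, {q0, q1, q2, q4}.
{q1, q2, q4} is among them.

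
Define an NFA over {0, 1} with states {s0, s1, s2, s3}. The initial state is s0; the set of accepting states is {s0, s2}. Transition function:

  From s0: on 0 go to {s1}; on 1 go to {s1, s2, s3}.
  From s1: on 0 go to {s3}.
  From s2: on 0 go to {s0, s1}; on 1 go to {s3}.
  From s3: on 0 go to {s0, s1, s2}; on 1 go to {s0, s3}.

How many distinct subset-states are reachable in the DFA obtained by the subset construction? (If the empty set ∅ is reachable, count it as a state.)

9

Start state of the DFA: {s0}.
{s0} --0--> {s1}  [new]
{s0} --1--> {s1, s2, s3}  [new]
{s1} --0--> {s3}  [new]
{s1} --1--> ∅  [new]
{s1, s2, s3} --0--> {s0, s1, s2, s3}  [new]
{s1, s2, s3} --1--> {s0, s3}  [new]
{s3} --0--> {s0, s1, s2}  [new]
{s3} --1--> {s0, s3}  [seen]
∅ --0--> ∅  [seen]
∅ --1--> ∅  [seen]
{s0, s1, s2, s3} --0--> {s0, s1, s2, s3}  [seen]
{s0, s1, s2, s3} --1--> {s0, s1, s2, s3}  [seen]
{s0, s3} --0--> {s0, s1, s2}  [seen]
{s0, s3} --1--> {s0, s1, s2, s3}  [seen]
{s0, s1, s2} --0--> {s0, s1, s3}  [new]
{s0, s1, s2} --1--> {s1, s2, s3}  [seen]
{s0, s1, s3} --0--> {s0, s1, s2, s3}  [seen]
{s0, s1, s3} --1--> {s0, s1, s2, s3}  [seen]
Reachable DFA states: {s0}, {s1}, {s1, s2, s3}, {s3}, ∅, {s0, s1, s2, s3}, {s0, s3}, {s0, s1, s2}, {s0, s1, s3}.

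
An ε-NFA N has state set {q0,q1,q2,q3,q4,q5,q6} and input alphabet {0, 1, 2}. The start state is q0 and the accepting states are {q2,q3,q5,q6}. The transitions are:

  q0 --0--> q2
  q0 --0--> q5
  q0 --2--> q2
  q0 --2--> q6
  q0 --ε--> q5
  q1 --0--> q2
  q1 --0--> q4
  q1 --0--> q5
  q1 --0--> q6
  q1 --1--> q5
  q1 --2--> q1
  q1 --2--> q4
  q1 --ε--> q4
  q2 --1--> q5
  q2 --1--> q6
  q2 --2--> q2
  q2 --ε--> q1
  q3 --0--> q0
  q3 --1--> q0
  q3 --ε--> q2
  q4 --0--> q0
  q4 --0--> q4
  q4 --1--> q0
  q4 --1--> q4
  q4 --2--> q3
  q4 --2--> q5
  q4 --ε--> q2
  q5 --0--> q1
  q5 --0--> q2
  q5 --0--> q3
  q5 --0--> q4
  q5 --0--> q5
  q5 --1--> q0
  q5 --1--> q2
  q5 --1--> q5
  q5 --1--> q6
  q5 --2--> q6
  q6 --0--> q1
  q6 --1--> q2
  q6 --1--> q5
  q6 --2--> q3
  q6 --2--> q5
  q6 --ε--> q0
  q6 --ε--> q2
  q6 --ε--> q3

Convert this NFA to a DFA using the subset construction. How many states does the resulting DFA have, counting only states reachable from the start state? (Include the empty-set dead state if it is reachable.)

3

Start state of the DFA: {q0,q5} (ε-closure of the NFA start).
{q0,q5} --0--> {q1,q2,q3,q4,q5}  [new]
{q0,q5} --1--> {q0,q1,q2,q3,q4,q5,q6}  [new]
{q0,q5} --2--> {q0,q1,q2,q3,q4,q5,q6}  [seen]
{q1,q2,q3,q4,q5} --0--> {q0,q1,q2,q3,q4,q5,q6}  [seen]
{q1,q2,q3,q4,q5} --1--> {q0,q1,q2,q3,q4,q5,q6}  [seen]
{q1,q2,q3,q4,q5} --2--> {q0,q1,q2,q3,q4,q5,q6}  [seen]
{q0,q1,q2,q3,q4,q5,q6} --0--> {q0,q1,q2,q3,q4,q5,q6}  [seen]
{q0,q1,q2,q3,q4,q5,q6} --1--> {q0,q1,q2,q3,q4,q5,q6}  [seen]
{q0,q1,q2,q3,q4,q5,q6} --2--> {q0,q1,q2,q3,q4,q5,q6}  [seen]
Reachable DFA states: {q0,q5}, {q1,q2,q3,q4,q5}, {q0,q1,q2,q3,q4,q5,q6}.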